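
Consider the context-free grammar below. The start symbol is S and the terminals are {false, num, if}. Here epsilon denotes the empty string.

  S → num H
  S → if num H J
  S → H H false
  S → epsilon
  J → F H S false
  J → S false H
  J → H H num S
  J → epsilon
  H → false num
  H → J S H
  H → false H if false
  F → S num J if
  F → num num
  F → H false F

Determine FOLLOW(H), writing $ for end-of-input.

FIRST(S): from S→num H we get {num}; from S→if num H J we get {if}; from S→H H false we get {false, if, num}; from S→epsilon we get {epsilon}. So FIRST(S) = {epsilon, false, if, num}.
FIRST(J): from J→F H S false we get {false, if, num}; from J→S false H we get {false, if, num}; from J→H H num S we get {false, if, num}; from J→epsilon we get {epsilon}. So FIRST(J) = {epsilon, false, if, num}.
FIRST(H): from H→false num we get {false}; from H→J S H we get {false, if, num}; from H→false H if false we get {false}. So FIRST(H) = {false, if, num}.
FIRST(F): from F→S num J if we get {false, if, num}; from F→num num we get {num}; from F→H false F we get {false, if, num}. So FIRST(F) = {false, if, num}.
FOLLOW(S) includes $ since S is the start symbol.
FOLLOW(F): in J→F H S false, F is followed by H S false with FIRST {false, if, num}; in F→H false F, the suffix after F is empty (adds nothing new). Thus FOLLOW(F) = {false, if, num}.
FOLLOW(S): in J→F H S false, S is followed by false with FIRST {false}; in J→S false H, S is followed by false H with FIRST {false}; in J→H H num S, the suffix after S is empty, so FOLLOW(S) ⊇ FOLLOW(J) = {$, false, if, num}; in H→J S H, S is followed by H with FIRST {false, if, num}; in F→S num J if, S is followed by num J if with FIRST {num}. Thus FOLLOW(S) = {$, false, if, num}.
FOLLOW(J): in S→if num H J, the suffix after J is empty, so FOLLOW(J) ⊇ FOLLOW(S) = {$, false, if, num}; in H→J S H, J is followed by S H with FIRST {false, if, num}; in F→S num J if, J is followed by if with FIRST {if}. Thus FOLLOW(J) = {$, false, if, num}.
FOLLOW(H): in S→num H, the suffix after H is empty, so FOLLOW(H) ⊇ FOLLOW(S) = {$, false, if, num}; in S→if num H J, H is followed by J with FIRST {epsilon, false, if, num}; in S→if num H J, the suffix after H is nullable, so FOLLOW(H) ⊇ FOLLOW(S) = {$, false, if, num}; in S→H H false (occurrence 1), H is followed by H false with FIRST {false, if, num}; in S→H H false (occurrence 2), H is followed by false with FIRST {false}; in J→F H S false, H is followed by S false with FIRST {false, if, num}; in J→S false H, the suffix after H is empty, so FOLLOW(H) ⊇ FOLLOW(J) = {$, false, if, num}; in J→H H num S (occurrence 1), H is followed by H num S with FIRST {false, if, num}; in J→H H num S (occurrence 2), H is followed by num S with FIRST {num}; in H→J S H, the suffix after H is empty (adds nothing new); in H→false H if false, H is followed by if false with FIRST {if}; in F→H false F, H is followed by false F with FIRST {false}. Thus FOLLOW(H) = {$, false, if, num}.

{$, false, if, num}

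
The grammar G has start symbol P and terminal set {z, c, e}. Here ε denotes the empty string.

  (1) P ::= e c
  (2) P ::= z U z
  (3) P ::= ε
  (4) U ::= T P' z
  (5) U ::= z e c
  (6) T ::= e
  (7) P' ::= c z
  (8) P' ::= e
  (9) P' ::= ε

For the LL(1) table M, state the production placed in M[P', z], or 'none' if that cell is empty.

FIRST(P): from P::=e c we get {e}; from P::=z U z we get {z}; from P::=ε we get {ε}. So FIRST(P) = {ε, e, z}.
FIRST(T): from T::=e we get {e}. So FIRST(T) = {e}.
FIRST(P'): from P'::=c z we get {c}; from P'::=e we get {e}; from P'::=ε we get {ε}. So FIRST(P') = {ε, c, e}.
FIRST(U): from U::=T P' z we get {e}; from U::=z e c we get {z}. So FIRST(U) = {e, z}.
FOLLOW(P) includes $ since P is the start symbol.
FOLLOW(P'): in U::=T P' z, P' is followed by z with FIRST {z}. Thus FOLLOW(P') = {z}.
For P' ::= c z: FIRST(c z) = {c}, so it goes in M[P', t] for t ∈ {c}.
For P' ::= e: FIRST(e) = {e}, so it goes in M[P', t] for t ∈ {e}.
For P' ::= ε: FIRST(ε) = {ε}, so it goes in M[P', t] for t ∈ {}; since ε ∈ FIRST, also for every t ∈ FOLLOW(P') = {z}.

P' ::= ε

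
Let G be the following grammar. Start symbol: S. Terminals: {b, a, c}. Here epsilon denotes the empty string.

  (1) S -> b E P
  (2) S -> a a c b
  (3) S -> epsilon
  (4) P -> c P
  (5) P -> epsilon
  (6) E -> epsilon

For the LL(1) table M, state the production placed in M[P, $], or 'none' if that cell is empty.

FIRST(S): from S->b E P we get {b}; from S->a a c b we get {a}; from S->epsilon we get {epsilon}. So FIRST(S) = {epsilon, a, b}.
FIRST(P): from P->c P we get {c}; from P->epsilon we get {epsilon}. So FIRST(P) = {epsilon, c}.
FIRST(E): from E->epsilon we get {epsilon}. So FIRST(E) = {epsilon}.
FOLLOW(S) includes $ since S is the start symbol.
FOLLOW(S): S appears on no right-hand side. Thus FOLLOW(S) = {$}.
FOLLOW(P): in S->b E P, the suffix after P is empty, so FOLLOW(P) ⊇ FOLLOW(S) = {$}; in P->c P, the suffix after P is empty (adds nothing new). Thus FOLLOW(P) = {$}.
For P -> c P: FIRST(c P) = {c}, so it goes in M[P, t] for t ∈ {c}.
For P -> epsilon: FIRST(epsilon) = {epsilon}, so it goes in M[P, t] for t ∈ {}; since epsilon ∈ FIRST, also for every t ∈ FOLLOW(P) = {$}.

P -> epsilon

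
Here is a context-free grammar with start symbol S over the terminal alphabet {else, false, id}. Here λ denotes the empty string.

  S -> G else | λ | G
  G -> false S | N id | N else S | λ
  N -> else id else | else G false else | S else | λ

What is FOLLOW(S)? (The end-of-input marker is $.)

{$, else, false}

FIRST(S): from S->G else we get {else, false, id}; from S->λ we get {λ}; from S->G we get {λ, else, false, id}. So FIRST(S) = {λ, else, false, id}.
FIRST(N): from N->else id else we get {else}; from N->else G false else we get {else}; from N->S else we get {else, false, id}; from N->λ we get {λ}. So FIRST(N) = {λ, else, false, id}.
FIRST(G): from G->false S we get {false}; from G->N id we get {else, false, id}; from G->N else S we get {else, false, id}; from G->λ we get {λ}. So FIRST(G) = {λ, else, false, id}.
FOLLOW(S) includes $ since S is the start symbol.
FOLLOW(N): in G->N id, N is followed by id with FIRST {id}; in G->N else S, N is followed by else S with FIRST {else}. Thus FOLLOW(N) = {else, id}.
FOLLOW(S): in G->false S, the suffix after S is empty, so FOLLOW(S) ⊇ FOLLOW(G) = {$, else, false}; in G->N else S, the suffix after S is empty, so FOLLOW(S) ⊇ FOLLOW(G) = {$, else, false}; in N->S else, S is followed by else with FIRST {else}. Thus FOLLOW(S) = {$, else, false}.
FOLLOW(G): in S->G else, G is followed by else with FIRST {else}; in S->G, the suffix after G is empty, so FOLLOW(G) ⊇ FOLLOW(S) = {$, else, false}; in N->else G false else, G is followed by false else with FIRST {false}. Thus FOLLOW(G) = {$, else, false}.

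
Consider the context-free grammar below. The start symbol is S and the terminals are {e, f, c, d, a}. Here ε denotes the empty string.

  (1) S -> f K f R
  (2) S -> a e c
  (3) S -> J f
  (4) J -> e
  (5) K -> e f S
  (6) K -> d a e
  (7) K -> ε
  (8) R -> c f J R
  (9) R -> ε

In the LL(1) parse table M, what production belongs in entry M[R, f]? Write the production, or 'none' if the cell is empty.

R -> ε

FIRST(J): from J->e we get {e}. So FIRST(J) = {e}.
FIRST(K): from K->e f S we get {e}; from K->d a e we get {d}; from K->ε we get {ε}. So FIRST(K) = {ε, d, e}.
FIRST(R): from R->c f J R we get {c}; from R->ε we get {ε}. So FIRST(R) = {ε, c}.
FIRST(S): from S->f K f R we get {f}; from S->a e c we get {a}; from S->J f we get {e}. So FIRST(S) = {a, e, f}.
FOLLOW(S) includes $ since S is the start symbol.
FOLLOW(S): in K->e f S, the suffix after S is empty, so FOLLOW(S) ⊇ FOLLOW(K) = {f}. Thus FOLLOW(S) = {$, f}.
FOLLOW(R): in S->f K f R, the suffix after R is empty, so FOLLOW(R) ⊇ FOLLOW(S) = {$, f}; in R->c f J R, the suffix after R is empty (adds nothing new). Thus FOLLOW(R) = {$, f}.
For R -> c f J R: FIRST(c f J R) = {c}, so it goes in M[R, t] for t ∈ {c}.
For R -> ε: FIRST(ε) = {ε}, so it goes in M[R, t] for t ∈ {}; since ε ∈ FIRST, also for every t ∈ FOLLOW(R) = {$, f}.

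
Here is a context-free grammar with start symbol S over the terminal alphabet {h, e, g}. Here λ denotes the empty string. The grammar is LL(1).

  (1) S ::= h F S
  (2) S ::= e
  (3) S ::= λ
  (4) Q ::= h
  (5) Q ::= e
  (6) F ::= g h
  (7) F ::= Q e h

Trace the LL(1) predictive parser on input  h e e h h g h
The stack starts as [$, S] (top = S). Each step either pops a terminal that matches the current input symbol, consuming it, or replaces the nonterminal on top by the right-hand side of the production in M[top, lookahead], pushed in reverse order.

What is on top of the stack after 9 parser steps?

     Stack      Input            Action
  1  $ S        h e e h h g h $  expand S ::= h F S
  2  $ S F h    h e e h h g h $  match h
  3  $ S F      e e h h g h $    expand F ::= Q e h
  4  $ S h e Q  e e h h g h $    expand Q ::= e
  5  $ S h e e  e e h h g h $    match e
  6  $ S h e    e h h g h $      match e
  7  $ S h      h h g h $        match h
  8  $ S        h g h $          expand S ::= h F S
  9  $ S F h    h g h $          match h
Stack after step 9: $ S F (top = F).

F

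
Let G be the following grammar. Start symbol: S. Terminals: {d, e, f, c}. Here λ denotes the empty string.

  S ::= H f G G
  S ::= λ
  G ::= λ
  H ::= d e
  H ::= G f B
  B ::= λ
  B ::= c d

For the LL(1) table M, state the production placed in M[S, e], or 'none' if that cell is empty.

none

FIRST(G): from G::=λ we get {λ}. So FIRST(G) = {λ}.
FIRST(B): from B::=λ we get {λ}; from B::=c d we get {c}. So FIRST(B) = {λ, c}.
FIRST(H): from H::=d e we get {d}; from H::=G f B we get {f}. So FIRST(H) = {d, f}.
FIRST(S): from S::=H f G G we get {d, f}; from S::=λ we get {λ}. So FIRST(S) = {λ, d, f}.
FOLLOW(S) includes $ since S is the start symbol.
FOLLOW(S): S appears on no right-hand side. Thus FOLLOW(S) = {$}.
For S ::= H f G G: FIRST(H f G G) = {d, f}, so it goes in M[S, t] for t ∈ {d, f}.
For S ::= λ: FIRST(λ) = {λ}, so it goes in M[S, t] for t ∈ {}; since λ ∈ FIRST, also for every t ∈ FOLLOW(S) = {$}.
None of these place a production in M[S, e].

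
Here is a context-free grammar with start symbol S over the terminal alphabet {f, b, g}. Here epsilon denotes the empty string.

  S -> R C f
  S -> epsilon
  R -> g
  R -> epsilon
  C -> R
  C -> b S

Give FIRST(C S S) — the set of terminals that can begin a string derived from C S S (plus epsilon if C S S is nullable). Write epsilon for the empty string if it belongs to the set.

FIRST(R): from R->g we get {g}; from R->epsilon we get {epsilon}. So FIRST(R) = {epsilon, g}.
FIRST(C): from C->R we get {epsilon, g}; from C->b S we get {b}. So FIRST(C) = {epsilon, b, g}.
FIRST(S): from S->R C f we get {b, f, g}; from S->epsilon we get {epsilon}. So FIRST(S) = {epsilon, b, f, g}.
FIRST(C S S): take FIRST of each symbol in turn, carrying on past any symbol whose FIRST contains epsilon; result {epsilon, b, f, g}.

{epsilon, b, f, g}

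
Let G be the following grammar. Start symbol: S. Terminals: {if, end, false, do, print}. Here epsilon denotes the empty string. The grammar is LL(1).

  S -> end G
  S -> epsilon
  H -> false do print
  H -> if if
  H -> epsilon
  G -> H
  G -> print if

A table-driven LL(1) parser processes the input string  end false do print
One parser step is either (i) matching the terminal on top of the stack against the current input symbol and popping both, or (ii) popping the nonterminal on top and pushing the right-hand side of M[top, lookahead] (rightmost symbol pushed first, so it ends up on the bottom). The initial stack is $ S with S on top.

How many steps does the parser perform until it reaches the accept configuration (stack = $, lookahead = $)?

7

     Stack             Input                 Action
  1  $ S               end false do print $  expand S -> end G
  2  $ G end           end false do print $  match end
  3  $ G               false do print $      expand G -> H
  4  $ H               false do print $      expand H -> false do print
  5  $ print do false  false do print $      match false
  6  $ print do        do print $            match do
  7  $ print           print $               match print
Accept reached after 7 steps.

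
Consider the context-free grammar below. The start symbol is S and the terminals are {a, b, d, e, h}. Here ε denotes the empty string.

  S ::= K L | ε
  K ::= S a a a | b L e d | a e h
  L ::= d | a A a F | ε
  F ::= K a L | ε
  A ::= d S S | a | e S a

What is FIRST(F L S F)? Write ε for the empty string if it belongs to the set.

{ε, a, b, d}

FIRST(L): from L::=d we get {d}; from L::=a A a F we get {a}; from L::=ε we get {ε}. So FIRST(L) = {ε, a, d}.
FIRST(A): from A::=d S S we get {d}; from A::=a we get {a}; from A::=e S a we get {e}. So FIRST(A) = {a, d, e}.
FIRST(S): from S::=K L we get {a, b}; from S::=ε we get {ε}. So FIRST(S) = {ε, a, b}.
FIRST(K): from K::=S a a a we get {a, b}; from K::=b L e d we get {b}; from K::=a e h we get {a}. So FIRST(K) = {a, b}.
FIRST(F): from F::=K a L we get {a, b}; from F::=ε we get {ε}. So FIRST(F) = {ε, a, b}.
FIRST(F L S F): take FIRST of each symbol in turn, carrying on past any symbol whose FIRST contains ε; result {ε, a, b, d}.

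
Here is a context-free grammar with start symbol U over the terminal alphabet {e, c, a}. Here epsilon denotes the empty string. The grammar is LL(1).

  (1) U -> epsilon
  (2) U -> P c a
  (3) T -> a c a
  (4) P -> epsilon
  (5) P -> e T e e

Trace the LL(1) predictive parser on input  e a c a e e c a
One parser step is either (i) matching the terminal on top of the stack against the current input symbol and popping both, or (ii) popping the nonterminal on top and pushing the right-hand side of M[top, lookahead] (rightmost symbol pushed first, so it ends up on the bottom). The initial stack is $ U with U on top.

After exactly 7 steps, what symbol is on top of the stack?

e

step 1: stack=$ U  input=e a c a e e c a $  — expand U -> P c a
step 2: stack=$ a c P  input=e a c a e e c a $  — expand P -> e T e e
step 3: stack=$ a c e e T e  input=e a c a e e c a $  — match e
step 4: stack=$ a c e e T  input=a c a e e c a $  — expand T -> a c a
step 5: stack=$ a c e e a c a  input=a c a e e c a $  — match a
step 6: stack=$ a c e e a c  input=c a e e c a $  — match c
step 7: stack=$ a c e e a  input=a e e c a $  — match a
Stack after step 7: $ a c e e (top = e).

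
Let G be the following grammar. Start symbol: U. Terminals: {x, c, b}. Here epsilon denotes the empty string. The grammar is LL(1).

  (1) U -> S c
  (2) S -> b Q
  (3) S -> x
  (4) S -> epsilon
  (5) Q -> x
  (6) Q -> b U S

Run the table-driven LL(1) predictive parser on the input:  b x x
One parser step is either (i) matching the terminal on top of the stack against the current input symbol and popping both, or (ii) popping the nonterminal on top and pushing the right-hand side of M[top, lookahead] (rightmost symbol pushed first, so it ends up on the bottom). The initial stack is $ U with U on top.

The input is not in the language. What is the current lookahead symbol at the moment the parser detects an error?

x

step 1: stack=$ U  input=b x x $  — expand U -> S c
step 2: stack=$ c S  input=b x x $  — expand S -> b Q
step 3: stack=$ c Q b  input=b x x $  — match b
step 4: stack=$ c Q  input=x x $  — expand Q -> x
step 5: stack=$ c x  input=x x $  — match x
step 6: stack=$ c  input=x $  — error: top is terminal c but lookahead is x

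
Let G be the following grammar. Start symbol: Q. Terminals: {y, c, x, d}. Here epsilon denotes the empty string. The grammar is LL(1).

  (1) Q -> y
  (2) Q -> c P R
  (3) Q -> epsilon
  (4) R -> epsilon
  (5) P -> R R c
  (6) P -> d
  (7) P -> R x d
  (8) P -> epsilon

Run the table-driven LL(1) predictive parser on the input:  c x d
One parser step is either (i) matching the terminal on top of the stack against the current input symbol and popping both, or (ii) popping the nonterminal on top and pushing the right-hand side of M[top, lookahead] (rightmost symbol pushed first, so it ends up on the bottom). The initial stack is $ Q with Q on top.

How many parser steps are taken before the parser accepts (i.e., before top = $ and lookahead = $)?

     Stack      Input    Action
  1  $ Q        c x d $  expand Q -> c P R
  2  $ R P c    c x d $  match c
  3  $ R P      x d $    expand P -> R x d
  4  $ R d x R  x d $    expand R -> epsilon
  5  $ R d x    x d $    match x
  6  $ R d      d $      match d
  7  $ R        $        expand R -> epsilon
Accept reached after 7 steps.

7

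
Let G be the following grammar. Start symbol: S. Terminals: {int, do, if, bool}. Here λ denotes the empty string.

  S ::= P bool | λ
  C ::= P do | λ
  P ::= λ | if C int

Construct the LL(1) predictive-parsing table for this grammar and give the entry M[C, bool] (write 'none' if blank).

none

FIRST(P): from P::=λ we get {λ}; from P::=if C int we get {if}. So FIRST(P) = {λ, if}.
FIRST(S): from S::=P bool we get {bool, if}; from S::=λ we get {λ}. So FIRST(S) = {λ, bool, if}.
FIRST(C): from C::=P do we get {do, if}; from C::=λ we get {λ}. So FIRST(C) = {λ, do, if}.
FOLLOW(S) includes $ since S is the start symbol.
FOLLOW(C): in P::=if C int, C is followed by int with FIRST {int}. Thus FOLLOW(C) = {int}.
For C ::= P do: FIRST(P do) = {do, if}, so it goes in M[C, t] for t ∈ {do, if}.
For C ::= λ: FIRST(λ) = {λ}, so it goes in M[C, t] for t ∈ {}; since λ ∈ FIRST, also for every t ∈ FOLLOW(C) = {int}.
None of these place a production in M[C, bool].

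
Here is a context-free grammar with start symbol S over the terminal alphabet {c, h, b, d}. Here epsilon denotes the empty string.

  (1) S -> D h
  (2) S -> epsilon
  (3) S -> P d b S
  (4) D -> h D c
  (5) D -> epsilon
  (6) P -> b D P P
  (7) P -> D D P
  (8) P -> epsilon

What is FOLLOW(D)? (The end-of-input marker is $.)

FIRST(D): from D->h D c we get {h}; from D->epsilon we get {epsilon}. So FIRST(D) = {epsilon, h}.
FIRST(P): from P->b D P P we get {b}; from P->D D P we get {epsilon, b, h}; from P->epsilon we get {epsilon}. So FIRST(P) = {epsilon, b, h}.
FIRST(S): from S->D h we get {h}; from S->epsilon we get {epsilon}; from S->P d b S we get {b, d, h}. So FIRST(S) = {epsilon, b, d, h}.
FOLLOW(S) includes $ since S is the start symbol.
FOLLOW(S): in S->P d b S, the suffix after S is empty (adds nothing new). Thus FOLLOW(S) = {$}.
FOLLOW(P): in S->P d b S, P is followed by d b S with FIRST {d}; in P->b D P P (occurrence 1), P is followed by P with FIRST {epsilon, b, h}; in P->b D P P (occurrence 1), the suffix after P is nullable (adds nothing new); in P->b D P P (occurrence 2), the suffix after P is empty (adds nothing new); in P->D D P, the suffix after P is empty (adds nothing new). Thus FOLLOW(P) = {b, d, h}.
FOLLOW(D): in S->D h, D is followed by h with FIRST {h}; in D->h D c, D is followed by c with FIRST {c}; in P->b D P P, D is followed by P P with FIRST {epsilon, b, h}; in P->b D P P, the suffix after D is nullable, so FOLLOW(D) ⊇ FOLLOW(P) = {b, d, h}; in P->D D P (occurrence 1), D is followed by D P with FIRST {epsilon, b, h}; in P->D D P (occurrence 1), the suffix after D is nullable, so FOLLOW(D) ⊇ FOLLOW(P) = {b, d, h}; in P->D D P (occurrence 2), D is followed by P with FIRST {epsilon, b, h}; in P->D D P (occurrence 2), the suffix after D is nullable, so FOLLOW(D) ⊇ FOLLOW(P) = {b, d, h}. Thus FOLLOW(D) = {b, c, d, h}.

{b, c, d, h}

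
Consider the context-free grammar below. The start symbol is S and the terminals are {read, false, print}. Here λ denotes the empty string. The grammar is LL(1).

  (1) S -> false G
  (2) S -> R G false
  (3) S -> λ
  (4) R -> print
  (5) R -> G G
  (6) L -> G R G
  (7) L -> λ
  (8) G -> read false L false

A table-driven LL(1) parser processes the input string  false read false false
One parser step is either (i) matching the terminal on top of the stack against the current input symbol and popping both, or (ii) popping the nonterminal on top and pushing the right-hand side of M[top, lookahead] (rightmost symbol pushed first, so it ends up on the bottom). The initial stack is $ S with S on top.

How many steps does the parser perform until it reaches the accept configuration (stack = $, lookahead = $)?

     Stack                 Input                     Action
  1  $ S                   false read false false $  expand S -> false G
  2  $ G false             false read false false $  match false
  3  $ G                   read false false $        expand G -> read false L false
  4  $ false L false read  read false false $        match read
  5  $ false L false       false false $             match false
  6  $ false L             false $                   expand L -> λ
  7  $ false               false $                   match false
Accept reached after 7 steps.

7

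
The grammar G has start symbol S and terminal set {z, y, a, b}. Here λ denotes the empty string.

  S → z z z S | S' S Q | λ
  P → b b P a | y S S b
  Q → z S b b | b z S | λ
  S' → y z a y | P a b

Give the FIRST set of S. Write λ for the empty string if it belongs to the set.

FIRST(P) = {b, y}
FIRST(Q) = {λ, b, z}
FIRST(S') = {b, y}  (via P a b)
FIRST(S) = {λ, b, y, z}  (via S' S Q)

{λ, b, y, z}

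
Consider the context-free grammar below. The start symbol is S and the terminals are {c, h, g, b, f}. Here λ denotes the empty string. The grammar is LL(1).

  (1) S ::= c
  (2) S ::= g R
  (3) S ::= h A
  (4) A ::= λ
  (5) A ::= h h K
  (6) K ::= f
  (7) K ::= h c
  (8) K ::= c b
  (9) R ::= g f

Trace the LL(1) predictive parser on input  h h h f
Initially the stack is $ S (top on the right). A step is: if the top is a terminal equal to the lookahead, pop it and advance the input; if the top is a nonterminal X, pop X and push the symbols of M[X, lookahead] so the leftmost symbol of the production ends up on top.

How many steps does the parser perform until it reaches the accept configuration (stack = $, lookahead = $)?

step 1: stack=$ S  input=h h h f $  — expand S ::= h A
step 2: stack=$ A h  input=h h h f $  — match h
step 3: stack=$ A  input=h h f $  — expand A ::= h h K
step 4: stack=$ K h h  input=h h f $  — match h
step 5: stack=$ K h  input=h f $  — match h
step 6: stack=$ K  input=f $  — expand K ::= f
step 7: stack=$ f  input=f $  — match f
Accept reached after 7 steps.

7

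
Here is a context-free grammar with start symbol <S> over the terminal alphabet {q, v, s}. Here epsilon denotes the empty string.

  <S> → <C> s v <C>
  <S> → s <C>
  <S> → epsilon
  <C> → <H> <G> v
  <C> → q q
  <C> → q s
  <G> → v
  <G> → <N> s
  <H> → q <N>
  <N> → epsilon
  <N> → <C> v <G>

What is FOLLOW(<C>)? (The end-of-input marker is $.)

{$, s, v}

FIRST(<H>) = {q}
FIRST(<C>) = {q}  (via <H> <G> v)
FIRST(<S>) = {epsilon, q, s}  (via <C> s v <C>)
FIRST(<N>) = {epsilon, q}  (via <C> v <G>)
FIRST(<G>) = {q, s, v}  (via <N> s)
FOLLOW(<S>) includes $ since <S> is the start symbol.
FOLLOW(<S>): <S> appears on no right-hand side. Thus FOLLOW(<S>) = {$}.
FOLLOW(<C>): in <S>→<C> s v <C> (occurrence 1), <C> is followed by s v <C> with FIRST {s}; in <S>→<C> s v <C> (occurrence 2), the suffix after <C> is empty, so FOLLOW(<C>) ⊇ FOLLOW(<S>) = {$}; in <S>→s <C>, the suffix after <C> is empty, so FOLLOW(<C>) ⊇ FOLLOW(<S>) = {$}; in <N>→<C> v <G>, <C> is followed by v <G> with FIRST {v}. Thus FOLLOW(<C>) = {$, s, v}.
FOLLOW(<H>): in <C>→<H> <G> v, <H> is followed by <G> v with FIRST {q, s, v}. Thus FOLLOW(<H>) = {q, s, v}.
FOLLOW(<N>): in <G>→<N> s, <N> is followed by s with FIRST {s}; in <H>→q <N>, the suffix after <N> is empty, so FOLLOW(<N>) ⊇ FOLLOW(<H>) = {q, s, v}. Thus FOLLOW(<N>) = {q, s, v}.
FOLLOW(<G>): in <C>→<H> <G> v, <G> is followed by v with FIRST {v}; in <N>→<C> v <G>, the suffix after <G> is empty, so FOLLOW(<G>) ⊇ FOLLOW(<N>) = {q, s, v}. Thus FOLLOW(<G>) = {q, s, v}.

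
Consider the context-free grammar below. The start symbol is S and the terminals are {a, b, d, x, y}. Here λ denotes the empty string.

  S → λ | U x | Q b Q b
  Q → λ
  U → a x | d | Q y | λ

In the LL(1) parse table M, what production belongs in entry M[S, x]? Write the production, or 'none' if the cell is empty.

S → U x

FIRST(Q) = {λ}
FIRST(U) = {λ, a, d, y}  (via Q y)
FIRST(S) = {λ, a, b, d, x, y}  (via U x, Q b Q b)
FOLLOW(S) includes $ since S is the start symbol.
FOLLOW(S): S appears on no right-hand side. Thus FOLLOW(S) = {$}.
For S → λ: FIRST(λ) = {λ}, so it goes in M[S, t] for t ∈ {}; since λ ∈ FIRST, also for every t ∈ FOLLOW(S) = {$}.
For S → U x: FIRST(U x) = {a, d, x, y}, so it goes in M[S, t] for t ∈ {a, d, x, y}.
For S → Q b Q b: FIRST(Q b Q b) = {b}, so it goes in M[S, t] for t ∈ {b}.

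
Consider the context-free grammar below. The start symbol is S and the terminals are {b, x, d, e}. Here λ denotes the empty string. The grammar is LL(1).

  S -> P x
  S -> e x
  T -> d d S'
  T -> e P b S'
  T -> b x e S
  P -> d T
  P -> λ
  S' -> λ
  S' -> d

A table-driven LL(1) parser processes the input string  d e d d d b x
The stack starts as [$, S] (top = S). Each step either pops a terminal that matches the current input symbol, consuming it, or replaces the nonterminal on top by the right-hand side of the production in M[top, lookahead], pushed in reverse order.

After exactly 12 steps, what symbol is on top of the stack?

S'

      Stack            Input            Action
   1  $ S              d e d d d b x $  expand S -> P x
   2  $ x P            d e d d d b x $  expand P -> d T
   3  $ x T d          d e d d d b x $  match d
   4  $ x T            e d d d b x $    expand T -> e P b S'
   5  $ x S' b P e     e d d d b x $    match e
   6  $ x S' b P       d d d b x $      expand P -> d T
   7  $ x S' b T d     d d d b x $      match d
   8  $ x S' b T       d d b x $        expand T -> d d S'
   9  $ x S' b S' d d  d d b x $        match d
  10  $ x S' b S' d    d b x $          match d
  11  $ x S' b S'      b x $            expand S' -> λ
  12  $ x S' b         b x $            match b
Stack after step 12: $ x S' (top = S').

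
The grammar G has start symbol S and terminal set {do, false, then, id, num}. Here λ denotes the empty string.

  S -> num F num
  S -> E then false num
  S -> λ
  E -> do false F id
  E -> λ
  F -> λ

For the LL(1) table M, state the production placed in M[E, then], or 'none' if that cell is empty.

E -> λ

FIRST(E): from E->do false F id we get {do}; from E->λ we get {λ}. So FIRST(E) = {λ, do}.
FIRST(F): from F->λ we get {λ}. So FIRST(F) = {λ}.
FIRST(S): from S->num F num we get {num}; from S->E then false num we get {do, then}; from S->λ we get {λ}. So FIRST(S) = {λ, do, num, then}.
FOLLOW(S) includes $ since S is the start symbol.
FOLLOW(E): in S->E then false num, E is followed by then false num with FIRST {then}. Thus FOLLOW(E) = {then}.
For E -> do false F id: FIRST(do false F id) = {do}, so it goes in M[E, t] for t ∈ {do}.
For E -> λ: FIRST(λ) = {λ}, so it goes in M[E, t] for t ∈ {}; since λ ∈ FIRST, also for every t ∈ FOLLOW(E) = {then}.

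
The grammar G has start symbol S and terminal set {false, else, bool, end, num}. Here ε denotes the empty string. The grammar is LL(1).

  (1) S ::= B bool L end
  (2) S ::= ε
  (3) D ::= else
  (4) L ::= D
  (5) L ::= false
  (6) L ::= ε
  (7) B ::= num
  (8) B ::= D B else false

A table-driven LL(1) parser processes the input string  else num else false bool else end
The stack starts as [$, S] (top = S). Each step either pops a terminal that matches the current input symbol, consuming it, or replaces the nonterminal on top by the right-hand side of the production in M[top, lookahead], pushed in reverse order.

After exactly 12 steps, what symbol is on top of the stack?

end

      Stack                           Input                                Action
   1  $ S                             else num else false bool else end $  expand S ::= B bool L end
   2  $ end L bool B                  else num else false bool else end $  expand B ::= D B else false
   3  $ end L bool false else B D     else num else false bool else end $  expand D ::= else
   4  $ end L bool false else B else  else num else false bool else end $  match else
   5  $ end L bool false else B       num else false bool else end $       expand B ::= num
   6  $ end L bool false else num     num else false bool else end $       match num
   7  $ end L bool false else         else false bool else end $           match else
   8  $ end L bool false              false bool else end $                match false
   9  $ end L bool                    bool else end $                      match bool
  10  $ end L                         else end $                           expand L ::= D
  11  $ end D                         else end $                           expand D ::= else
  12  $ end else                      else end $                           match else
Stack after step 12: $ end (top = end).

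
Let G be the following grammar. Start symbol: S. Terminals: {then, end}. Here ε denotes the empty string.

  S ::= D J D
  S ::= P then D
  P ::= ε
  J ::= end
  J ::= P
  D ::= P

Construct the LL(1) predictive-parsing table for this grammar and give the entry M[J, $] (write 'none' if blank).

J ::= P

FIRST(P) = {ε}
FIRST(J) = {ε, end}  (via P)
FIRST(D) = {ε}  (via P)
FIRST(S) = {ε, end, then}  (via D J D, P then D)
FOLLOW(S) includes $ since S is the start symbol.
FOLLOW(S): S appears on no right-hand side. Thus FOLLOW(S) = {$}.
FOLLOW(J): in S::=D J D, J is followed by D with FIRST {ε}; in S::=D J D, the suffix after J is nullable, so FOLLOW(J) ⊇ FOLLOW(S) = {$}. Thus FOLLOW(J) = {$}.
For J ::= end: FIRST(end) = {end}, so it goes in M[J, t] for t ∈ {end}.
For J ::= P: FIRST(P) = {ε}, so it goes in M[J, t] for t ∈ {}; since ε ∈ FIRST, also for every t ∈ FOLLOW(J) = {$}.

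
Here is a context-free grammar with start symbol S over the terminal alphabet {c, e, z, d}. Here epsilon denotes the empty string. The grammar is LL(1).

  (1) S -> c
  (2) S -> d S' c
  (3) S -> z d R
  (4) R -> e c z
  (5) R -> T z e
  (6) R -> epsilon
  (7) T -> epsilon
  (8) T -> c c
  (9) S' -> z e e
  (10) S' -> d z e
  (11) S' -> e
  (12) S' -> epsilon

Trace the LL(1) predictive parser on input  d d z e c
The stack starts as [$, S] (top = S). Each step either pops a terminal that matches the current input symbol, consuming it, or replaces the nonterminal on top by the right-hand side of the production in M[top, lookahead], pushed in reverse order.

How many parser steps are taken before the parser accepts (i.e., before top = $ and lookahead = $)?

step 1: stack=$ S  input=d d z e c $  — expand S -> d S' c
step 2: stack=$ c S' d  input=d d z e c $  — match d
step 3: stack=$ c S'  input=d z e c $  — expand S' -> d z e
step 4: stack=$ c e z d  input=d z e c $  — match d
step 5: stack=$ c e z  input=z e c $  — match z
step 6: stack=$ c e  input=e c $  — match e
step 7: stack=$ c  input=c $  — match c
Accept reached after 7 steps.

7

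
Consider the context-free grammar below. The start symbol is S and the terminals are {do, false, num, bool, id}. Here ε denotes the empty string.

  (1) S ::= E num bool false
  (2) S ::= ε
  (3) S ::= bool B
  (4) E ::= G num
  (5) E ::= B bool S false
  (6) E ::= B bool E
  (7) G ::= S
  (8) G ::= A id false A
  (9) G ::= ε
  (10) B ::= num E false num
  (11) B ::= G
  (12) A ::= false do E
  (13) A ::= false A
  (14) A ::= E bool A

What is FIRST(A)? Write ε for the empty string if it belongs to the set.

{bool, false, num}

FIRST(S) = {ε, bool, false, num}  (via E num bool false)
FIRST(E) = {bool, false, num}  (via G num, B bool S false, B bool E)
FIRST(A) = {bool, false, num}  (via E bool A)
FIRST(G) = {ε, bool, false, num}  (via S, A id false A)
FIRST(B) = {ε, bool, false, num}  (via G)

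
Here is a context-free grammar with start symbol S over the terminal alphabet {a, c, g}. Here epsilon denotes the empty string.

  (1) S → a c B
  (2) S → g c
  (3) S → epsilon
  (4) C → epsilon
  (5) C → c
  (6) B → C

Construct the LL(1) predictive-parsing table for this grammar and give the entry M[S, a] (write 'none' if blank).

FIRST(S): from S→a c B we get {a}; from S→g c we get {g}; from S→epsilon we get {epsilon}. So FIRST(S) = {epsilon, a, g}.
FIRST(C): from C→epsilon we get {epsilon}; from C→c we get {c}. So FIRST(C) = {epsilon, c}.
FIRST(B): from B→C we get {epsilon, c}. So FIRST(B) = {epsilon, c}.
FOLLOW(S) includes $ since S is the start symbol.
FOLLOW(S): S appears on no right-hand side. Thus FOLLOW(S) = {$}.
For S → a c B: FIRST(a c B) = {a}, so it goes in M[S, t] for t ∈ {a}.
For S → g c: FIRST(g c) = {g}, so it goes in M[S, t] for t ∈ {g}.
For S → epsilon: FIRST(epsilon) = {epsilon}, so it goes in M[S, t] for t ∈ {}; since epsilon ∈ FIRST, also for every t ∈ FOLLOW(S) = {$}.

S → a c B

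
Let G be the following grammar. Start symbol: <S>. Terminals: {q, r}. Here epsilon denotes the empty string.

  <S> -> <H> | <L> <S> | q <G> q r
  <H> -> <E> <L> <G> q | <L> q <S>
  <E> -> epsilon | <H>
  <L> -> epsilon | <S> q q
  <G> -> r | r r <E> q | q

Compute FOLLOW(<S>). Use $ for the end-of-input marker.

{$, q, r}

FIRST(<G>) = {q, r}
FIRST(<S>) = {q, r}  (via <H>, <L> <S>)
FIRST(<L>) = {epsilon, q, r}  (via <S> q q)
FIRST(<H>) = {q, r}  (via <E> <L> <G> q, <L> q <S>)
FIRST(<E>) = {epsilon, q, r}  (via <H>)
FOLLOW(<S>) includes $ since <S> is the start symbol.
FOLLOW(<E>): in <H>-><E> <L> <G> q, <E> is followed by <L> <G> q with FIRST {q, r}; in <G>->r r <E> q, <E> is followed by q with FIRST {q}. Thus FOLLOW(<E>) = {q, r}.
FOLLOW(<L>): in <S>-><L> <S>, <L> is followed by <S> with FIRST {q, r}; in <H>-><E> <L> <G> q, <L> is followed by <G> q with FIRST {q, r}; in <H>-><L> q <S>, <L> is followed by q <S> with FIRST {q}. Thus FOLLOW(<L>) = {q, r}.
FOLLOW(<G>): in <S>->q <G> q r, <G> is followed by q r with FIRST {q}; in <H>-><E> <L> <G> q, <G> is followed by q with FIRST {q}. Thus FOLLOW(<G>) = {q}.
FOLLOW(<S>): in <S>-><L> <S>, the suffix after <S> is empty (adds nothing new); in <H>-><L> q <S>, the suffix after <S> is empty, so FOLLOW(<S>) ⊇ FOLLOW(<H>) = {$, q, r}; in <L>-><S> q q, <S> is followed by q q with FIRST {q}. Thus FOLLOW(<S>) = {$, q, r}.
FOLLOW(<H>): in <S>-><H>, the suffix after <H> is empty, so FOLLOW(<H>) ⊇ FOLLOW(<S>) = {$, q, r}; in <E>-><H>, the suffix after <H> is empty, so FOLLOW(<H>) ⊇ FOLLOW(<E>) = {q, r}. Thus FOLLOW(<H>) = {$, q, r}.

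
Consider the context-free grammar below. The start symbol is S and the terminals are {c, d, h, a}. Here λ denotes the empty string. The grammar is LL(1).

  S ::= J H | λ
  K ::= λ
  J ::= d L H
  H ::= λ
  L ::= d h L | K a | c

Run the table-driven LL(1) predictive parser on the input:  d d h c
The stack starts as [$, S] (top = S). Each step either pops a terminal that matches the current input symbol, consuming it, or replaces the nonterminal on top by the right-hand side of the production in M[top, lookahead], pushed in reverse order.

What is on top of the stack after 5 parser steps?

     Stack        Input      Action
  1  $ S          d d h c $  expand S ::= J H
  2  $ H J        d d h c $  expand J ::= d L H
  3  $ H H L d    d d h c $  match d
  4  $ H H L      d h c $    expand L ::= d h L
  5  $ H H L h d  d h c $    match d
Stack after step 5: $ H H L h (top = h).

h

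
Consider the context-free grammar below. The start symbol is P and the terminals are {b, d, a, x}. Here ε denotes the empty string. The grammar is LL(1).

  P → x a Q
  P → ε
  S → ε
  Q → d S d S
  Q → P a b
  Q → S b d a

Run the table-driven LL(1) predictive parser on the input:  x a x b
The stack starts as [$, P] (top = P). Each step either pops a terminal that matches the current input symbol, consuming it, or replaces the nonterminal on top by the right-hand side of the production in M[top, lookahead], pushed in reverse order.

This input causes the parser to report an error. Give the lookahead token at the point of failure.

b

     Stack        Input      Action
  1  $ P          x a x b $  expand P → x a Q
  2  $ Q a x      x a x b $  match x
  3  $ Q a        a x b $    match a
  4  $ Q          x b $      expand Q → P a b
  5  $ b a P      x b $      expand P → x a Q
  6  $ b a Q a x  x b $      match x
  7  $ b a Q a    b $        error: top is terminal a but lookahead is b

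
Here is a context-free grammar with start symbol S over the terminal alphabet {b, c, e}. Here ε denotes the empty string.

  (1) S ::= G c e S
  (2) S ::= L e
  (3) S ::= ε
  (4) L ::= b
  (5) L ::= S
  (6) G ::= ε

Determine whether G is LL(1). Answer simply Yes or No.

No

FIRST(S) = {ε, b, c, e}
FIRST(L) = {ε, b, c, e}
FIRST(G) = {ε}
FOLLOW(S) = {$, e}
FOLLOW(L) = {e}
FOLLOW(G) = {c}
Cell M[L, b] receives both L ::= b and L ::= S — the grammar is not LL(1).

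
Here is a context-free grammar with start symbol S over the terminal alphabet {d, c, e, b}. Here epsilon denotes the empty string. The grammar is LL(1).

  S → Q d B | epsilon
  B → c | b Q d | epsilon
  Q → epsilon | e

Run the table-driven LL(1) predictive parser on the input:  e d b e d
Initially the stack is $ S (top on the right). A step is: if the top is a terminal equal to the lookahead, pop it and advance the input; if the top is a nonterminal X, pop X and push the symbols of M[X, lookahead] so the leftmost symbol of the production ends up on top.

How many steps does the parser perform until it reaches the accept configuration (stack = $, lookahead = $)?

     Stack    Input        Action
  1  $ S      e d b e d $  expand S → Q d B
  2  $ B d Q  e d b e d $  expand Q → e
  3  $ B d e  e d b e d $  match e
  4  $ B d    d b e d $    match d
  5  $ B      b e d $      expand B → b Q d
  6  $ d Q b  b e d $      match b
  7  $ d Q    e d $        expand Q → e
  8  $ d e    e d $        match e
  9  $ d      d $          match d
Accept reached after 9 steps.

9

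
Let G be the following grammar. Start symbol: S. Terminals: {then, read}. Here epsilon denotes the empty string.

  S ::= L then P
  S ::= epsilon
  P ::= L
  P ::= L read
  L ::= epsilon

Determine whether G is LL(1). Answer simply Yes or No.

Yes

FIRST(S) = {epsilon, then}
FIRST(P) = {epsilon, read}
FIRST(L) = {epsilon}
FOLLOW(S) = {$}
FOLLOW(P) = {$}
FOLLOW(L) = {$, read, then}
Each cell of M receives at most one production.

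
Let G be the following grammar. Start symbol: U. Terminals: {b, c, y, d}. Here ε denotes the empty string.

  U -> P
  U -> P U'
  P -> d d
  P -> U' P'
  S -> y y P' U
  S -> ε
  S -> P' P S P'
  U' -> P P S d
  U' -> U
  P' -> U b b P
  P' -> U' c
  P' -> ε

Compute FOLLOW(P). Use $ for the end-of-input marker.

{$, b, c, d, y}

FIRST(U) = {d}  (via P, P U')
FIRST(P) = {d}  (via U' P')
FIRST(U') = {d}  (via P P S d, U)
FIRST(P') = {ε, d}  (via U b b P, U' c)
FIRST(S) = {ε, d, y}  (via P' P S P')
FOLLOW(U) includes $ since U is the start symbol.
FOLLOW(S): in S->P' P S P', S is followed by P' with FIRST {ε, d}; in S->P' P S P', the suffix after S is nullable (adds nothing new); in U'->P P S d, S is followed by d with FIRST {d}. Thus FOLLOW(S) = {d}.
FOLLOW(U): in S->y y P' U, the suffix after U is empty, so FOLLOW(U) ⊇ FOLLOW(S) = {d}; in U'->U, the suffix after U is empty, so FOLLOW(U) ⊇ FOLLOW(U') = {$, b, c, d, y}; in P'->U b b P, U is followed by b b P with FIRST {b}. Thus FOLLOW(U) = {$, b, c, d, y}.
FOLLOW(P): in U->P, the suffix after P is empty, so FOLLOW(P) ⊇ FOLLOW(U) = {$, b, c, d, y}; in U->P U', P is followed by U' with FIRST {d}; in S->P' P S P', P is followed by S P' with FIRST {ε, d, y}; in S->P' P S P', the suffix after P is nullable, so FOLLOW(P) ⊇ FOLLOW(S) = {d}; in U'->P P S d (occurrence 1), P is followed by P S d with FIRST {d}; in U'->P P S d (occurrence 2), P is followed by S d with FIRST {d, y}; in P'->U b b P, the suffix after P is empty, so FOLLOW(P) ⊇ FOLLOW(P') = {$, b, c, d, y}. Thus FOLLOW(P) = {$, b, c, d, y}.
FOLLOW(U'): in U->P U', the suffix after U' is empty, so FOLLOW(U') ⊇ FOLLOW(U) = {$, b, c, d, y}; in P->U' P', U' is followed by P' with FIRST {ε, d}; in P->U' P', the suffix after U' is nullable, so FOLLOW(U') ⊇ FOLLOW(P) = {$, b, c, d, y}; in P'->U' c, U' is followed by c with FIRST {c}. Thus FOLLOW(U') = {$, b, c, d, y}.
FOLLOW(P'): in P->U' P', the suffix after P' is empty, so FOLLOW(P') ⊇ FOLLOW(P) = {$, b, c, d, y}; in S->y y P' U, P' is followed by U with FIRST {d}; in S->P' P S P' (occurrence 1), P' is followed by P S P' with FIRST {d}; in S->P' P S P' (occurrence 2), the suffix after P' is empty, so FOLLOW(P') ⊇ FOLLOW(S) = {d}. Thus FOLLOW(P') = {$, b, c, d, y}.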